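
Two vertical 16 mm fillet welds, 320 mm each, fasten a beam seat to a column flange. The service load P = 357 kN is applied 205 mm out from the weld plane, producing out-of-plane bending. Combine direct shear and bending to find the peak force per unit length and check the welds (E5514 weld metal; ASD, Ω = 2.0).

f_max ≈ 2220 N/mm; NOT adequate

E55XX → F_EXX = 550 MPa.
L_w = 2 × 320 = 640 mm; section modulus (unit throat) S = 2 × L²/6 = 34130 mm².
Direct shear f_v = P/L_w = 357×10³/640 = 557.8 N/mm.
Moment M = P × e = 357×10³ × 205 = 73185000 N·mm; bending f_b = M/S = 2144 N/mm.
f_max = √(f_v² + f_b²) = √(557.8² + 2144²) = 2215 N/mm.
r_n/Ω = (1/2.0) × 0.6 × 550 × (0.707 × 16) = 1866 N/mm → NOT adequate.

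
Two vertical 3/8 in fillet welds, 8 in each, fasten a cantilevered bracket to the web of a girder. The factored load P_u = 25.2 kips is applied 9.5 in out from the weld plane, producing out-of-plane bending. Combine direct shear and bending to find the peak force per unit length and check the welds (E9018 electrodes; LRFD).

E90XX → F_EXX = 90 ksi.
L_w = 2 × 8 = 16 in; section modulus (unit throat) S = 2 × L²/6 = 21.33 in².
Direct shear f_v = P/L_w = 25.2/16 = 1.575 kip/in.
Moment M = P × e = 25.2 × 9.5 = 239.4 kip·in; bending f_b = M/S = 11.22 kip/in.
f_max = √(f_v² + f_b²) = √(1.575² + 11.22²) = 11.33 kip/in.
φr_n = 0.75 × 0.6 × 90 × (0.707 × 0.375) = 10.74 kip/in → NOT adequate.

f_max ≈ 11.3 kip/in; NOT adequate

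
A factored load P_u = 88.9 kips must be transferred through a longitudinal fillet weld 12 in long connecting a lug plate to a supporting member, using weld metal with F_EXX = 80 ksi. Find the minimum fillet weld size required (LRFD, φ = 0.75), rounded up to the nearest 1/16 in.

Total weld length L = 12 in.
Required throat t_e = P_u / (φ × 0.6 F_EXX × L) = 88.9 / (0.75 × 0.6 × 80 × 12) = 0.2058 in.
Required leg w = t_e / 0.707 = 0.2911 in → use 5/16 in.

w = 5/16 in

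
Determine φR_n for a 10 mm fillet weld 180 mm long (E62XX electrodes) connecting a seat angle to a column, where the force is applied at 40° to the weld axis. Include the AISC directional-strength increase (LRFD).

φR_n ≈ 447 kN

E62XX → F_EXX = 620 MPa.
t_e = 0.707 × 10 = 7.07 mm; A_we = 7.07 × 180 = 1273 mm².
Directional factor: 1.0 + 0.5 sin^1.5(40°) = 1.258.
F_nw = 0.6 × 620 × 1.258 = 467.9 MPa.
φR_n = 0.75 × 467.9 × 1273 × 10⁻³ = 446.5 kN.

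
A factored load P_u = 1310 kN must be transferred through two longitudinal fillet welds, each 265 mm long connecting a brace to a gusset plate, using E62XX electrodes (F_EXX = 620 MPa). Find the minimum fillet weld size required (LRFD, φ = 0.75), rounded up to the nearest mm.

w = 13 mm

Total weld length L = 530 mm.
Required throat t_e = P_u / (φ × 0.6 F_EXX × L) = 1310 / (0.75 × 0.6 × 620 × 530 × 10⁻³) = 8.859 mm.
Required leg w = t_e / 0.707 = 12.53 mm → use 13 mm.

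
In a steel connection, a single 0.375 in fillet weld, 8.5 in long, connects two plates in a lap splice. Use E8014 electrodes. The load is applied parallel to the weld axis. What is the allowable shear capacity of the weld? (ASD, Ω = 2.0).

E80XX → F_EXX = 80 ksi.
Effective throat t_e = 0.707 × 0.375 = 0.2651 in.
Total length L = 8.5 in; A_we = 0.2651 × 8.5 = 2.254 in².
F_nw = 0.6 F_EXX = 0.6 × 80 = 48 ksi.
R_n = 48 × 2.254 = 108.2 kip; R_n/Ω = 108.2/2.0 = 54.09 kip.

R_n/Ω ≈ 54.1 kip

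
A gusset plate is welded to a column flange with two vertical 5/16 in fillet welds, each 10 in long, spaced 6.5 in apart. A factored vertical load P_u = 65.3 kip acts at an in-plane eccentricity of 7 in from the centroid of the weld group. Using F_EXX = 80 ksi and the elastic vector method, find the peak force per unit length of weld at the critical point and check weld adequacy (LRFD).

f_max ≈ 9.4 kip/in; NOT adequate

Total weld length L_w = 20 in. Treat welds as unit-width lines.
Polar moment about centroid: J = 2[d³/12 + d(b/2)²] = 2[10³/12 + 10×3.25²] = 377.9 in³.
Direct shear f_v = P/L_w = 65.3 / 20 = 3.265 kip/in (vertical).
Torsion M = P·e = 65.3 × 7 = 457.1 kip·in.
Critical point at (x, y) = (3.25, 5) from centroid. f_tx = M·y/J = 6.048 kip/in; f_ty = M·x/J = 3.931 kip/in.
Resultant f_max = √[f_tx² + (f_v + f_ty)²] = √[6.048² + (3.265 + 3.931)²] = 9.4 kip/in.
Capacity per unit length: φr_n = 0.75 × 0.6 × 80 × (0.707 × 0.3125) = 7.954 kip/in.
9.4 > 7.954 → NOT adequate.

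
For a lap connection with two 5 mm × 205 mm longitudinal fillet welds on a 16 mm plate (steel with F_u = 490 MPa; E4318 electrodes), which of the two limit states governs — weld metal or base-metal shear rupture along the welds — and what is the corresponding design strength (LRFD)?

φR_n ≈ 280 kN (weld metal governs)

E43XX → F_EXX = 430 MPa.
t_e = 0.707 × 5 = 3.535 mm; L = 410 mm.
Weld metal: φR_n = 0.75 × 0.6 × 430 × 3.535 × 410 × 10⁻³ = 280.4 kN.
Base metal (shear rupture): φR_n = 0.75 × 0.6 × 490 × 16 × 410 × 10⁻³ = 1446 kN.
Governing: weld metal.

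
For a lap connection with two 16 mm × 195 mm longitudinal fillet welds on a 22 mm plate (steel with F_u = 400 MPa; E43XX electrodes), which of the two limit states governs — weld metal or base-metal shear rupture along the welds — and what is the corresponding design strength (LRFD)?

E43XX → F_EXX = 430 MPa.
t_e = 0.707 × 16 = 11.31 mm; L = 390 mm.
Weld metal: φR_n = 0.75 × 0.6 × 430 × 11.31 × 390 × 10⁻³ = 853.7 kN.
Base metal (shear rupture): φR_n = 0.75 × 0.6 × 400 × 22 × 390 × 10⁻³ = 1544 kN.
Governing: weld metal.

φR_n ≈ 854 kN (weld metal governs)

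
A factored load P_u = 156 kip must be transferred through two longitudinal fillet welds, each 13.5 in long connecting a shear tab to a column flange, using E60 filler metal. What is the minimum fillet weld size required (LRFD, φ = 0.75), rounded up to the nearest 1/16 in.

w = 5/16 in

E60XX → F_EXX = 60 ksi.
Total weld length L = 27 in.
Required throat t_e = P_u / (φ × 0.6 F_EXX × L) = 156 / (0.75 × 0.6 × 60 × 27) = 0.214 in.
Required leg w = t_e / 0.707 = 0.3027 in → use 5/16 in.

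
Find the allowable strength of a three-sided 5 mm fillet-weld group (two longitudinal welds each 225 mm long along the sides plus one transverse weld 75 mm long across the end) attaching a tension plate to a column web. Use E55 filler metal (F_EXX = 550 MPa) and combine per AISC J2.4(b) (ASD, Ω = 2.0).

R_n/Ω ≈ 306 kN

t_e = 0.707 × 5 = 3.535 mm.
R_nwl = 0.6 × 550 × 3.535 × 450 × 10⁻³ = 524.9 kN (longitudinal, 2 welds).
R_nwt = 0.6 × 550 × 3.535 × 75 × 10⁻³ = 87.49 kN (transverse, base value).
(i) R_nwl + R_nwt = 612.4 kN; (ii) 0.85 R_nwl + 1.5 R_nwt = 577.4 kN.
R_n = max = 612.4 kN [governs: (i)]; R_n/Ω = 306.2 kN.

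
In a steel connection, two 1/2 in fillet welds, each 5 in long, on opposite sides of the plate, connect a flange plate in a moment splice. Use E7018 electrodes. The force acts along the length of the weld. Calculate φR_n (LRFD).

E70XX → F_EXX = 70 ksi.
Effective throat t_e = 0.707 × 0.5 = 0.3535 in.
Total length L = 10 in; A_we = 0.3535 × 10 = 3.535 in².
F_nw = 0.6 F_EXX = 0.6 × 70 = 42 ksi.
φR_n = 0.75 × 42 × 3.535 = 111.4 kips.

φR_n ≈ 111 kips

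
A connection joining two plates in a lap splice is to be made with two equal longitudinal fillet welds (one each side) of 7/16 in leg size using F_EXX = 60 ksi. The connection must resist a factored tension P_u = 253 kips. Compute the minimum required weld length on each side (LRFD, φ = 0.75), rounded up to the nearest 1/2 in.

Throat t_e = 0.707 × 0.4375 = 0.3093 in.
φr_n = 0.75 × 0.6 × 60 × 0.3093 = 8.351 kips/in.
L_req = P_u / φr_n = 253 / 8.351 = 30.29 in total.
Per side: 30.29 / 2 = 15.15 in.
Round up → use L = 15.5 in on each side.

L = 15.5 in on each side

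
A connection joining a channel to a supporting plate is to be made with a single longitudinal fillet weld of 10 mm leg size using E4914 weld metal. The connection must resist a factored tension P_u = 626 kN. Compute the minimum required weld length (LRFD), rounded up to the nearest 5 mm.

E49XX → F_EXX = 490 MPa.
Throat t_e = 0.707 × 10 = 7.07 mm.
φr_n = 0.75 × 0.6 × 490 × 7.07 × 10⁻³ = 1.559 kN/mm.
L_req = P_u / φr_n = 626 / 1.559 = 401.6 mm total.
Round up → use L = 405 mm.

L = 405 mm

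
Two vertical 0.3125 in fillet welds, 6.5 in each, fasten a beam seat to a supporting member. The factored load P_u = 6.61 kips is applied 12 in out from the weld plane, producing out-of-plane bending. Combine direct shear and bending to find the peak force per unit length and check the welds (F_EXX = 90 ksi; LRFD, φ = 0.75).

f_max ≈ 5.66 kip/in; adequate

L_w = 2 × 6.5 = 13 in; section modulus (unit throat) S = 2 × L²/6 = 14.08 in².
Direct shear f_v = P/L_w = 6.61/13 = 0.5085 kip/in.
Moment M = P × e = 6.61 × 12 = 79.32 kip·in; bending f_b = M/S = 5.632 kip/in.
f_max = √(f_v² + f_b²) = √(0.5085² + 5.632²) = 5.655 kip/in.
φr_n = 0.75 × 0.6 × 90 × (0.707 × 0.3125) = 8.948 kip/in → adequate.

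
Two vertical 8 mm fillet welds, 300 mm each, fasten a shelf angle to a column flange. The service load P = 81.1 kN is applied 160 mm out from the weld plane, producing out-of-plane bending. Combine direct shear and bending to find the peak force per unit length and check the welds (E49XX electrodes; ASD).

E49XX → F_EXX = 490 MPa.
L_w = 2 × 300 = 600 mm; section modulus (unit throat) S = 2 × L²/6 = 30000 mm².
Direct shear f_v = P/L_w = 81.1×10³/600 = 135.2 N/mm.
Moment M = P × e = 81.1×10³ × 160 = 12976000 N·mm; bending f_b = M/S = 432.5 N/mm.
f_max = √(f_v² + f_b²) = √(135.2² + 432.5²) = 453.2 N/mm.
r_n/Ω = (1/2.0) × 0.6 × 490 × (0.707 × 8) = 831.4 N/mm → adequate.

f_max ≈ 453 N/mm; adequate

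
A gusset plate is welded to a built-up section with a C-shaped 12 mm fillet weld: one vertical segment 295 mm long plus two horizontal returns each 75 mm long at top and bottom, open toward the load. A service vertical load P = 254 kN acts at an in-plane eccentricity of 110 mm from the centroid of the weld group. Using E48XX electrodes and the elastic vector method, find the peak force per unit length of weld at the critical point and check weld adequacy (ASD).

f_max ≈ 1150 N/mm; adequate

E48XX → F_EXX = 480 MPa.
Total weld length L_w = 445 mm. Treat welds as unit-width lines.
Centroid: x̄ = 2×75×37.5 / 445 = 12.64 mm from the vertical weld.
Polar moment about centroid: J = I_x + I_y = [295³/12 + 2×75×147.5²] + [295×12.64² + 2(75³/12 + 75×24.86²)] = 5613000 mm³.
Direct shear f_v = P/L_w = 254×10³ / 445 = 570.8 N/mm (vertical).
Torsion M = P·e = 254×10³ × 110 = 27940000 N·mm.
Critical point at (x, y) = (62.36, 147.5) from centroid. f_tx = M·y/J = 734.2 N/mm; f_ty = M·x/J = 310.4 N/mm.
Resultant f_max = √[f_tx² + (f_v + f_ty)²] = √[734.2² + (570.8 + 310.4)²] = 1147 N/mm.
Capacity per unit length: r_n/Ω = (1/2.0) × 0.6 × 480 × (0.707 × 12) = 1222 N/mm.
1147 ≤ 1222 → adequate.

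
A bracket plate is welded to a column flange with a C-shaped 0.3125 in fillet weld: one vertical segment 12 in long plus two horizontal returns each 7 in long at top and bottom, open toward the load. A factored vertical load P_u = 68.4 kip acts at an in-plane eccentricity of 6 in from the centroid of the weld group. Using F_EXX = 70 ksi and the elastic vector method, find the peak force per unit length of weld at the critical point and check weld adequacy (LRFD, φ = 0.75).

f_max ≈ 6.17 kip/in; adequate

Total weld length L_w = 26 in. Treat welds as unit-width lines.
Centroid: x̄ = 2×7×3.5 / 26 = 1.885 in from the vertical weld.
Polar moment about centroid: J = I_x + I_y = [12³/12 + 2×7×6²] + [12×1.885² + 2(7³/12 + 7×1.615²)] = 784.3 in³.
Direct shear f_v = P/L_w = 68.4 / 26 = 2.631 kip/in (vertical).
Torsion M = P·e = 68.4 × 6 = 410.4 kip·in.
Critical point at (x, y) = (5.115, 6) from centroid. f_tx = M·y/J = 3.14 kip/in; f_ty = M·x/J = 2.677 kip/in.
Resultant f_max = √[f_tx² + (f_v + f_ty)²] = √[3.14² + (2.631 + 2.677)²] = 6.166 kip/in.
Capacity per unit length: φr_n = 0.75 × 0.6 × 70 × (0.707 × 0.3125) = 6.96 kip/in.
6.166 ≤ 6.96 → adequate.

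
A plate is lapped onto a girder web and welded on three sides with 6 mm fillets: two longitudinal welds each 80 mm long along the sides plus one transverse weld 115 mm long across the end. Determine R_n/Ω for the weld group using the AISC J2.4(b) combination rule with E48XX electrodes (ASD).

E48XX → F_EXX = 480 MPa.
t_e = 0.707 × 6 = 4.242 mm.
R_nwl = 0.6 × 480 × 4.242 × 160 × 10⁻³ = 195.5 kN (longitudinal, 2 welds).
R_nwt = 0.6 × 480 × 4.242 × 115 × 10⁻³ = 140.5 kN (transverse, base value).
(i) R_nwl + R_nwt = 336 kN; (ii) 0.85 R_nwl + 1.5 R_nwt = 376.9 kN.
R_n = max = 376.9 kN [governs: (ii)]; R_n/Ω = 188.4 kN.

R_n/Ω ≈ 188 kN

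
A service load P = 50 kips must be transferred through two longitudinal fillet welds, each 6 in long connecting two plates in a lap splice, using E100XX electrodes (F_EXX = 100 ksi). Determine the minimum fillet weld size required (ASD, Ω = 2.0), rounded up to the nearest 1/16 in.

w = 1/4 in

Total weld length L = 12 in.
Required throat t_e = P × Ω / (0.6 F_EXX × L) = 50 × 2.0 / (0.6 × 100 × 12) = 0.1389 in.
Required leg w = t_e / 0.707 = 0.1964 in → use 1/4 in.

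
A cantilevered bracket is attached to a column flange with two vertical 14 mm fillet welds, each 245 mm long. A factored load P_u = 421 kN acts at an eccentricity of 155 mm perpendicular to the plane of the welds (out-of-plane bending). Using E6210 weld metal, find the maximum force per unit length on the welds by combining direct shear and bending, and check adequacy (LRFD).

f_max ≈ 3370 N/mm; NOT adequate

E62XX → F_EXX = 620 MPa.
L_w = 2 × 245 = 490 mm; section modulus (unit throat) S = 2 × L²/6 = 20010 mm².
Direct shear f_v = P/L_w = 421×10³/490 = 859.2 N/mm.
Moment M = P × e = 421×10³ × 155 = 65255000 N·mm; bending f_b = M/S = 3261 N/mm.
f_max = √(f_v² + f_b²) = √(859.2² + 3261²) = 3373 N/mm.
φr_n = 0.75 × 0.6 × 620 × (0.707 × 14) = 2762 N/mm → NOT adequate.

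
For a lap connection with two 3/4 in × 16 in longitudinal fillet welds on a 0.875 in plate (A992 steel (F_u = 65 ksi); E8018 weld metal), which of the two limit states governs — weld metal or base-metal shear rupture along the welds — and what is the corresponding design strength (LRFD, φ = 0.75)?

φR_n ≈ 611 kip (weld metal governs)

E80XX → F_EXX = 80 ksi.
t_e = 0.707 × 0.75 = 0.5302 in; L = 32 in.
Weld metal: φR_n = 0.75 × 0.6 × 80 × 0.5302 × 32 = 610.8 kip.
Base metal (shear rupture): φR_n = 0.75 × 0.6 × 65 × 0.875 × 32 = 819 kip.
Governing: weld metal.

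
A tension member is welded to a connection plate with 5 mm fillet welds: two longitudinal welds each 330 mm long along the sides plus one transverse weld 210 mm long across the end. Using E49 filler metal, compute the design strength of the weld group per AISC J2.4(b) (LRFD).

E49XX → F_EXX = 490 MPa.
t_e = 0.707 × 5 = 3.535 mm.
R_nwl = 0.6 × 490 × 3.535 × 660 × 10⁻³ = 685.9 kN (longitudinal, 2 welds).
R_nwt = 0.6 × 490 × 3.535 × 210 × 10⁻³ = 218.3 kN (transverse, base value).
(i) R_nwl + R_nwt = 904.2 kN; (ii) 0.85 R_nwl + 1.5 R_nwt = 910.4 kN.
R_n = max = 910.4 kN [governs: (ii)]; φR_n = 682.8 kN.

φR_n ≈ 683 kN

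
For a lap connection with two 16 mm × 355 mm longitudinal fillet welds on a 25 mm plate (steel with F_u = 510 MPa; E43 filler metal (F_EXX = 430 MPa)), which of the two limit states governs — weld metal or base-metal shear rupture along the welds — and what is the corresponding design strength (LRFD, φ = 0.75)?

t_e = 0.707 × 16 = 11.31 mm; L = 710 mm.
Weld metal: φR_n = 0.75 × 0.6 × 430 × 11.31 × 710 × 10⁻³ = 1554 kN.
Base metal (shear rupture): φR_n = 0.75 × 0.6 × 510 × 25 × 710 × 10⁻³ = 4074 kN.
Governing: weld metal.

φR_n ≈ 1550 kN (weld metal governs)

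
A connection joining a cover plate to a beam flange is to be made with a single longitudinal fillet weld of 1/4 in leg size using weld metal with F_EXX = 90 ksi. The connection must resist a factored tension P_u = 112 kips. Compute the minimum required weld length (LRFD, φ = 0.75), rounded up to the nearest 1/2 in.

L = 16 in

Throat t_e = 0.707 × 0.25 = 0.1767 in.
φr_n = 0.75 × 0.6 × 90 × 0.1767 = 7.158 kips/in.
L_req = P_u / φr_n = 112 / 7.158 = 15.65 in total.
Round up → use L = 16 in.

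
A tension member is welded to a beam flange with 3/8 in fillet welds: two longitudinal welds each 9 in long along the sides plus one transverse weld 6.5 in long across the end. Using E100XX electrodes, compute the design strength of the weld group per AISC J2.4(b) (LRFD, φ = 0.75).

φR_n ≈ 299 kips

E100XX → F_EXX = 100 ksi.
t_e = 0.707 × 0.375 = 0.2651 in.
R_nwl = 0.6 × 100 × 0.2651 × 18 = 286.3 kips (longitudinal, 2 welds).
R_nwt = 0.6 × 100 × 0.2651 × 6.5 = 103.4 kips (transverse, base value).
(i) R_nwl + R_nwt = 389.7 kips; (ii) 0.85 R_nwl + 1.5 R_nwt = 398.5 kips.
R_n = max = 398.5 kips [governs: (ii)]; φR_n = 298.9 kips.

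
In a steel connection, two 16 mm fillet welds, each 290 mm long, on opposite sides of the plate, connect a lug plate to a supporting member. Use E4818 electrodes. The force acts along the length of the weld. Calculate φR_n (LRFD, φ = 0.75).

E48XX → F_EXX = 480 MPa.
Effective throat t_e = 0.707 × 16 = 11.31 mm.
Total length L = 580 mm; A_we = 11.31 × 580 = 6561 mm².
F_nw = 0.6 F_EXX = 0.6 × 480 = 288 MPa.
φR_n = 0.75 × 288 × 6561 × 10⁻³ = 1417 kN.

φR_n ≈ 1420 kN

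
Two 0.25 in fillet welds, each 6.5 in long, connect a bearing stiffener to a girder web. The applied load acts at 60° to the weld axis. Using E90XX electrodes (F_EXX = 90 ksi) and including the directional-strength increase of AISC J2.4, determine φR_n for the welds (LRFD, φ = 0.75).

φR_n ≈ 131 kip

t_e = 0.707 × 0.25 = 0.1767 in; A_we = 0.1767 × 13 = 2.298 in².
Directional factor: 1.0 + 0.5 sin^1.5(60°) = 1.403.
F_nw = 0.6 × 90 × 1.403 = 75.76 ksi.
φR_n = 0.75 × 75.76 × 2.298 = 130.6 kip.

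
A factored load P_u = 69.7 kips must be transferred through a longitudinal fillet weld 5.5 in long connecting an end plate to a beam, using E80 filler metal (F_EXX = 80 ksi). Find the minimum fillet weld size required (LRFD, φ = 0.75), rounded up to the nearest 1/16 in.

Total weld length L = 5.5 in.
Required throat t_e = P_u / (φ × 0.6 F_EXX × L) = 69.7 / (0.75 × 0.6 × 80 × 5.5) = 0.352 in.
Required leg w = t_e / 0.707 = 0.4979 in → use 1/2 in.

w = 1/2 in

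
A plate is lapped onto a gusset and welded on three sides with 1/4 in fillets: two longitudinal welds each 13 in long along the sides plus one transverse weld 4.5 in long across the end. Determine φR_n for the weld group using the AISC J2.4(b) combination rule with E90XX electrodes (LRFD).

E90XX → F_EXX = 90 ksi.
t_e = 0.707 × 0.25 = 0.1767 in.
R_nwl = 0.6 × 90 × 0.1767 × 26 = 248.2 kip (longitudinal, 2 welds).
R_nwt = 0.6 × 90 × 0.1767 × 4.5 = 42.95 kip (transverse, base value).
(i) R_nwl + R_nwt = 291.1 kip; (ii) 0.85 R_nwl + 1.5 R_nwt = 275.4 kip.
R_n = max = 291.1 kip [governs: (i)]; φR_n = 218.3 kip.

φR_n ≈ 218 kip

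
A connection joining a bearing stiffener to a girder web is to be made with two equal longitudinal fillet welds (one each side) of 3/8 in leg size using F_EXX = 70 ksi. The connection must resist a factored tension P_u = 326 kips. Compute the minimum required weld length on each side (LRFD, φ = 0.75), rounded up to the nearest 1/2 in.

L = 20 in on each side

Throat t_e = 0.707 × 0.375 = 0.2651 in.
φr_n = 0.75 × 0.6 × 70 × 0.2651 = 8.351 kips/in.
L_req = P_u / φr_n = 326 / 8.351 = 39.04 in total.
Per side: 39.04 / 2 = 19.52 in.
Round up → use L = 20 in on each side.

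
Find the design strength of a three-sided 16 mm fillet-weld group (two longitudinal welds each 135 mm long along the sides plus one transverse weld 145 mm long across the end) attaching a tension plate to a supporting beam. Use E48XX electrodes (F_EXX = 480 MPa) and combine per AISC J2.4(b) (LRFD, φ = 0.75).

φR_n ≈ 1090 kN

t_e = 0.707 × 16 = 11.31 mm.
R_nwl = 0.6 × 480 × 11.31 × 270 × 10⁻³ = 879.6 kN (longitudinal, 2 welds).
R_nwt = 0.6 × 480 × 11.31 × 145 × 10⁻³ = 472.4 kN (transverse, base value).
(i) R_nwl + R_nwt = 1352 kN; (ii) 0.85 R_nwl + 1.5 R_nwt = 1456 kN.
R_n = max = 1456 kN [governs: (ii)]; φR_n = 1092 kN.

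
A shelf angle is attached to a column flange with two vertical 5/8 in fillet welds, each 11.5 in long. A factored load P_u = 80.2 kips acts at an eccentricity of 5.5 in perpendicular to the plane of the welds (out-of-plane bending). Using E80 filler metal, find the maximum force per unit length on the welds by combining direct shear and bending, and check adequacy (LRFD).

E80XX → F_EXX = 80 ksi.
L_w = 2 × 11.5 = 23 in; section modulus (unit throat) S = 2 × L²/6 = 44.08 in².
Direct shear f_v = P/L_w = 80.2/23 = 3.487 kip/in.
Moment M = P × e = 80.2 × 5.5 = 441.1 kip·in; bending f_b = M/S = 10.01 kip/in.
f_max = √(f_v² + f_b²) = √(3.487² + 10.01²) = 10.6 kip/in.
φr_n = 0.75 × 0.6 × 80 × (0.707 × 0.625) = 15.91 kip/in → adequate.

f_max ≈ 10.6 kip/in; adequate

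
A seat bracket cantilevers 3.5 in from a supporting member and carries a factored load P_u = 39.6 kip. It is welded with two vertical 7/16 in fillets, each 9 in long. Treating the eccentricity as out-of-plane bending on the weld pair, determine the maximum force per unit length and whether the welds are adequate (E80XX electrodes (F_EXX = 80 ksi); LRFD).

L_w = 2 × 9 = 18 in; section modulus (unit throat) S = 2 × L²/6 = 27 in².
Direct shear f_v = P/L_w = 39.6/18 = 2.2 kip/in.
Moment M = P × e = 39.6 × 3.5 = 138.6 kip·in; bending f_b = M/S = 5.133 kip/in.
f_max = √(f_v² + f_b²) = √(2.2² + 5.133²) = 5.585 kip/in.
φr_n = 0.75 × 0.6 × 80 × (0.707 × 0.4375) = 11.14 kip/in → adequate.

f_max ≈ 5.58 kip/in; adequate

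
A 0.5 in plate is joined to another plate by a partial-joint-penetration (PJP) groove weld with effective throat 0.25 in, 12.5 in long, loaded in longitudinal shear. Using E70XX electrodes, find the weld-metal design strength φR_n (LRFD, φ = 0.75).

φR_n ≈ 98.4 kips

E70XX → F_EXX = 70 ksi.
Effective throat (given) t_e = 0.25 in.
A_we = 0.25 × 12.5 = 3.125 in².
F_nw = 0.6 F_EXX = 42 ksi.
φR_n = 0.75 × 42 × 3.125 = 98.44 kips.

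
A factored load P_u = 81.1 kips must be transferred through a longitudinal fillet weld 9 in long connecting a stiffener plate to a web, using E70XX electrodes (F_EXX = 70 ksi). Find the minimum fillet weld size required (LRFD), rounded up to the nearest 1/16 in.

w = 7/16 in

Total weld length L = 9 in.
Required throat t_e = P_u / (φ × 0.6 F_EXX × L) = 81.1 / (0.75 × 0.6 × 70 × 9) = 0.2861 in.
Required leg w = t_e / 0.707 = 0.4046 in → use 7/16 in.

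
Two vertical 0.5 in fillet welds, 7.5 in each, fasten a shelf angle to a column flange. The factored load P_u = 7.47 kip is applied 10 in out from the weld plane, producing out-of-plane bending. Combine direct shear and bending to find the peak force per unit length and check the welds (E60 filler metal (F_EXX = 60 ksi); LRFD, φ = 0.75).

L_w = 2 × 7.5 = 15 in; section modulus (unit throat) S = 2 × L²/6 = 18.75 in².
Direct shear f_v = P/L_w = 7.47/15 = 0.498 kip/in.
Moment M = P × e = 7.47 × 10 = 74.7 kip·in; bending f_b = M/S = 3.984 kip/in.
f_max = √(f_v² + f_b²) = √(0.498² + 3.984²) = 4.015 kip/in.
φr_n = 0.75 × 0.6 × 60 × (0.707 × 0.5) = 9.544 kip/in → adequate.

f_max ≈ 4.02 kip/in; adequate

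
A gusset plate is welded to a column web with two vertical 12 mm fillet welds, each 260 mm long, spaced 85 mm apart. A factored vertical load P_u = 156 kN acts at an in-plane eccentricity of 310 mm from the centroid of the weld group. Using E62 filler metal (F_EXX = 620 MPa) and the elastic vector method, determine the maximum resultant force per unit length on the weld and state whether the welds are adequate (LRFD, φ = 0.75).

f_max ≈ 1830 N/mm; adequate

Total weld length L_w = 520 mm. Treat welds as unit-width lines.
Polar moment about centroid: J = 2[d³/12 + d(b/2)²] = 2[260³/12 + 260×42.5²] = 3869000 mm³.
Direct shear f_v = P/L_w = 156×10³ / 520 = 300 N/mm (vertical).
Torsion M = P·e = 156×10³ × 310 = 48360000 N·mm.
Critical point at (x, y) = (42.5, 130) from centroid. f_tx = M·y/J = 1625 N/mm; f_ty = M·x/J = 531.3 N/mm.
Resultant f_max = √[f_tx² + (f_v + f_ty)²] = √[1625² + (300 + 531.3)²] = 1825 N/mm.
Capacity per unit length: φr_n = 0.75 × 0.6 × 620 × (0.707 × 12) = 2367 N/mm.
1825 ≤ 2367 → adequate.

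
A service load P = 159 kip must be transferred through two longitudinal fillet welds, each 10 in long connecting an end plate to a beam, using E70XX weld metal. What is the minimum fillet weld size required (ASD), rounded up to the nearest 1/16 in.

E70XX → F_EXX = 70 ksi.
Total weld length L = 20 in.
Required throat t_e = P × Ω / (0.6 F_EXX × L) = 159 × 2.0 / (0.6 × 70 × 20) = 0.3786 in.
Required leg w = t_e / 0.707 = 0.5355 in → use 9/16 in.

w = 9/16 in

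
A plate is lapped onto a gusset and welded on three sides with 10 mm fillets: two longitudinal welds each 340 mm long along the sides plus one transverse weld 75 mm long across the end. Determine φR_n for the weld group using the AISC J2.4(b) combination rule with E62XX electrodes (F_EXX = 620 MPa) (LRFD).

t_e = 0.707 × 10 = 7.07 mm.
R_nwl = 0.6 × 620 × 7.07 × 680 × 10⁻³ = 1788 kN (longitudinal, 2 welds).
R_nwt = 0.6 × 620 × 7.07 × 75 × 10⁻³ = 197.3 kN (transverse, base value).
(i) R_nwl + R_nwt = 1986 kN; (ii) 0.85 R_nwl + 1.5 R_nwt = 1816 kN.
R_n = max = 1986 kN [governs: (i)]; φR_n = 1489 kN.

φR_n ≈ 1490 kN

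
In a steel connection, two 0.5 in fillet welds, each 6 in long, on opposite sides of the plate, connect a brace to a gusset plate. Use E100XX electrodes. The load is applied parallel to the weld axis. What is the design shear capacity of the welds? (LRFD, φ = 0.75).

φR_n ≈ 191 kips

E100XX → F_EXX = 100 ksi.
Effective throat t_e = 0.707 × 0.5 = 0.3535 in.
Total length L = 12 in; A_we = 0.3535 × 12 = 4.242 in².
F_nw = 0.6 F_EXX = 0.6 × 100 = 60 ksi.
φR_n = 0.75 × 60 × 4.242 = 190.9 kips.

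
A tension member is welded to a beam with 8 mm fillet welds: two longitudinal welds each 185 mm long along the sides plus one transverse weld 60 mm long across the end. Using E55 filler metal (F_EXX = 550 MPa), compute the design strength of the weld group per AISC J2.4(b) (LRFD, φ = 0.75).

φR_n ≈ 602 kN

t_e = 0.707 × 8 = 5.656 mm.
R_nwl = 0.6 × 550 × 5.656 × 370 × 10⁻³ = 690.6 kN (longitudinal, 2 welds).
R_nwt = 0.6 × 550 × 5.656 × 60 × 10⁻³ = 112 kN (transverse, base value).
(i) R_nwl + R_nwt = 802.6 kN; (ii) 0.85 R_nwl + 1.5 R_nwt = 755 kN.
R_n = max = 802.6 kN [governs: (i)]; φR_n = 601.9 kN.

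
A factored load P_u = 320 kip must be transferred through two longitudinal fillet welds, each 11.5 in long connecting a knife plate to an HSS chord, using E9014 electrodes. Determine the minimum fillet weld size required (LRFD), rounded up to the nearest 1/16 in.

w = 1/2 in

E90XX → F_EXX = 90 ksi.
Total weld length L = 23 in.
Required throat t_e = P_u / (φ × 0.6 F_EXX × L) = 320 / (0.75 × 0.6 × 90 × 23) = 0.3435 in.
Required leg w = t_e / 0.707 = 0.4859 in → use 1/2 in.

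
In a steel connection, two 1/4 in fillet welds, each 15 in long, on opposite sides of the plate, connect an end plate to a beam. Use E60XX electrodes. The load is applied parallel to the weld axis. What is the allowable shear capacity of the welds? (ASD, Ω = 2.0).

R_n/Ω ≈ 95.4 kips

E60XX → F_EXX = 60 ksi.
Effective throat t_e = 0.707 × 0.25 = 0.1767 in.
Total length L = 30 in; A_we = 0.1767 × 30 = 5.302 in².
F_nw = 0.6 F_EXX = 0.6 × 60 = 36 ksi.
R_n = 36 × 5.302 = 190.9 kips; R_n/Ω = 190.9/2.0 = 95.44 kips.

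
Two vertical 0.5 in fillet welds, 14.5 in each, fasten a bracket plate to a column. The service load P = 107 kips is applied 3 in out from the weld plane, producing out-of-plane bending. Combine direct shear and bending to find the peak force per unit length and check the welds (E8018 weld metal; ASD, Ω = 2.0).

f_max ≈ 5.88 kip/in; adequate

E80XX → F_EXX = 80 ksi.
L_w = 2 × 14.5 = 29 in; section modulus (unit throat) S = 2 × L²/6 = 70.08 in².
Direct shear f_v = P/L_w = 107/29 = 3.69 kip/in.
Moment M = P × e = 107 × 3 = 321 kip·in; bending f_b = M/S = 4.58 kip/in.
f_max = √(f_v² + f_b²) = √(3.69² + 4.58²) = 5.882 kip/in.
r_n/Ω = (1/2.0) × 0.6 × 80 × (0.707 × 0.5) = 8.484 kip/in → adequate.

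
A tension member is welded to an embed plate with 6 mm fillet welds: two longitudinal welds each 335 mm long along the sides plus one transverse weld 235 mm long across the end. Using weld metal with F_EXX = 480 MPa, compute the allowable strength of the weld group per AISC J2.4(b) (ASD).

R_n/Ω ≈ 563 kN

t_e = 0.707 × 6 = 4.242 mm.
R_nwl = 0.6 × 480 × 4.242 × 670 × 10⁻³ = 818.5 kN (longitudinal, 2 welds).
R_nwt = 0.6 × 480 × 4.242 × 235 × 10⁻³ = 287.1 kN (transverse, base value).
(i) R_nwl + R_nwt = 1106 kN; (ii) 0.85 R_nwl + 1.5 R_nwt = 1126 kN.
R_n = max = 1126 kN [governs: (ii)]; R_n/Ω = 563.2 kN.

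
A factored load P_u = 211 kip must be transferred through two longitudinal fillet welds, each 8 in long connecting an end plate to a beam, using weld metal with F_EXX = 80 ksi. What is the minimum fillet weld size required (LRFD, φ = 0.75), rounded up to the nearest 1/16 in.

w = 9/16 in

Total weld length L = 16 in.
Required throat t_e = P_u / (φ × 0.6 F_EXX × L) = 211 / (0.75 × 0.6 × 80 × 16) = 0.3663 in.
Required leg w = t_e / 0.707 = 0.5181 in → use 9/16 in.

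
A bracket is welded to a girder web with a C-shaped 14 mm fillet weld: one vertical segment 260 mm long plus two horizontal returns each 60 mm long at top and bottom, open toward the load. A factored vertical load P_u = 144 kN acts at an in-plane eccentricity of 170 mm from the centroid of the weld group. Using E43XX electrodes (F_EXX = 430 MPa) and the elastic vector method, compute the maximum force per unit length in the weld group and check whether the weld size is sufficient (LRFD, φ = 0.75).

Total weld length L_w = 380 mm. Treat welds as unit-width lines.
Centroid: x̄ = 2×60×30 / 380 = 9.474 mm from the vertical weld.
Polar moment about centroid: J = I_x + I_y = [260³/12 + 2×60×130²] + [260×9.474² + 2(60³/12 + 60×20.53²)] = 3603000 mm³.
Direct shear f_v = P/L_w = 144×10³ / 380 = 378.9 N/mm (vertical).
Torsion M = P·e = 144×10³ × 170 = 24480000 N·mm.
Critical point at (x, y) = (50.53, 130) from centroid. f_tx = M·y/J = 883.4 N/mm; f_ty = M·x/J = 343.3 N/mm.
Resultant f_max = √[f_tx² + (f_v + f_ty)²] = √[883.4² + (378.9 + 343.3)²] = 1141 N/mm.
Capacity per unit length: φr_n = 0.75 × 0.6 × 430 × (0.707 × 14) = 1915 N/mm.
1141 ≤ 1915 → adequate.

f_max ≈ 1140 N/mm; adequate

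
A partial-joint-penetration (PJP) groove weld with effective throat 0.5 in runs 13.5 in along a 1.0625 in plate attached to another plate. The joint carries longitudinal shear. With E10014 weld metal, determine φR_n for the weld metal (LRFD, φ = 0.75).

E100XX → F_EXX = 100 ksi.
Effective throat (given) t_e = 0.5 in.
A_we = 0.5 × 13.5 = 6.75 in².
F_nw = 0.6 F_EXX = 60 ksi.
φR_n = 0.75 × 60 × 6.75 = 303.8 kips.

φR_n ≈ 304 kips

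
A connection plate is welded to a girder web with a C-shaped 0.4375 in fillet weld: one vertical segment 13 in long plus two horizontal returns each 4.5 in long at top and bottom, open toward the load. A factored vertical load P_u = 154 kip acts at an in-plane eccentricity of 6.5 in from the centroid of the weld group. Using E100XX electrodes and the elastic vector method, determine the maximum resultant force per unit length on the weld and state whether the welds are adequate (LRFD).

f_max ≈ 16.8 kip/in; NOT adequate

E100XX → F_EXX = 100 ksi.
Total weld length L_w = 22 in. Treat welds as unit-width lines.
Centroid: x̄ = 2×4.5×2.25 / 22 = 0.9205 in from the vertical weld.
Polar moment about centroid: J = I_x + I_y = [13³/12 + 2×4.5×6.5²] + [13×0.9205² + 2(4.5³/12 + 4.5×1.33²)] = 605.4 in³.
Direct shear f_v = P/L_w = 154 / 22 = 7 kip/in (vertical).
Torsion M = P·e = 154 × 6.5 = 1001 kip·in.
Critical point at (x, y) = (3.58, 6.5) from centroid. f_tx = M·y/J = 10.75 kip/in; f_ty = M·x/J = 5.918 kip/in.
Resultant f_max = √[f_tx² + (f_v + f_ty)²] = √[10.75² + (7 + 5.918)²] = 16.8 kip/in.
Capacity per unit length: φr_n = 0.75 × 0.6 × 100 × (0.707 × 0.4375) = 13.92 kip/in.
16.8 > 13.92 → NOT adequate.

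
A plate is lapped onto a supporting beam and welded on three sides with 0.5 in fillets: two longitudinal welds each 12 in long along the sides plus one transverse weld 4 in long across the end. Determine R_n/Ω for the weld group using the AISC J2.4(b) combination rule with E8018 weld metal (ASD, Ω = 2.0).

R_n/Ω ≈ 238 kip

E80XX → F_EXX = 80 ksi.
t_e = 0.707 × 0.5 = 0.3535 in.
R_nwl = 0.6 × 80 × 0.3535 × 24 = 407.2 kip (longitudinal, 2 welds).
R_nwt = 0.6 × 80 × 0.3535 × 4 = 67.87 kip (transverse, base value).
(i) R_nwl + R_nwt = 475.1 kip; (ii) 0.85 R_nwl + 1.5 R_nwt = 448 kip.
R_n = max = 475.1 kip [governs: (i)]; R_n/Ω = 237.6 kip.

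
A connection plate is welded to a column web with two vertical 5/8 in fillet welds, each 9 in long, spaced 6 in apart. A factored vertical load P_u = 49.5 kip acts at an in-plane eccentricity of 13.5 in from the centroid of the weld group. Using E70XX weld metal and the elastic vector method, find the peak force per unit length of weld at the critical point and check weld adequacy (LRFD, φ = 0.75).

f_max ≈ 14.5 kip/in; NOT adequate

E70XX → F_EXX = 70 ksi.
Total weld length L_w = 18 in. Treat welds as unit-width lines.
Polar moment about centroid: J = 2[d³/12 + d(b/2)²] = 2[9³/12 + 9×3²] = 283.5 in³.
Direct shear f_v = P/L_w = 49.5 / 18 = 2.75 kip/in (vertical).
Torsion M = P·e = 49.5 × 13.5 = 668.25 kip·in.
Critical point at (x, y) = (3, 4.5) from centroid. f_tx = M·y/J = 10.61 kip/in; f_ty = M·x/J = 7.071 kip/in.
Resultant f_max = √[f_tx² + (f_v + f_ty)²] = √[10.61² + (2.75 + 7.071)²] = 14.46 kip/in.
Capacity per unit length: φr_n = 0.75 × 0.6 × 70 × (0.707 × 0.625) = 13.92 kip/in.
14.46 > 13.92 → NOT adequate.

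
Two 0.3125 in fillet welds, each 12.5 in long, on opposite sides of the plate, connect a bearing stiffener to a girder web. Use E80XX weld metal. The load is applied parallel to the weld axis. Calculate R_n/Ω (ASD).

E80XX → F_EXX = 80 ksi.
Effective throat t_e = 0.707 × 0.3125 = 0.2209 in.
Total length L = 25 in; A_we = 0.2209 × 25 = 5.523 in².
F_nw = 0.6 F_EXX = 0.6 × 80 = 48 ksi.
R_n = 48 × 5.523 = 265.1 kip; R_n/Ω = 265.1/2.0 = 132.6 kip.

R_n/Ω ≈ 133 kip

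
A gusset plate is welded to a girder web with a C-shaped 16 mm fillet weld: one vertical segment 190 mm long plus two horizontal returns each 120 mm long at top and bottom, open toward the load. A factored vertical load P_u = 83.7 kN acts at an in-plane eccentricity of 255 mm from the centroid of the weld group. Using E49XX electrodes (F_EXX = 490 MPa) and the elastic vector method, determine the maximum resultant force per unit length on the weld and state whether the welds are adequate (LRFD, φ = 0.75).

f_max ≈ 947 N/mm; adequate

Total weld length L_w = 430 mm. Treat welds as unit-width lines.
Centroid: x̄ = 2×120×60 / 430 = 33.49 mm from the vertical weld.
Polar moment about centroid: J = I_x + I_y = [190³/12 + 2×120×95²] + [190×33.49² + 2(120³/12 + 120×26.51²)] = 3407000 mm³.
Direct shear f_v = P/L_w = 83.7×10³ / 430 = 194.7 N/mm (vertical).
Torsion M = P·e = 83.7×10³ × 255 = 21344000 N·mm.
Critical point at (x, y) = (86.51, 95) from centroid. f_tx = M·y/J = 595.1 N/mm; f_ty = M·x/J = 541.9 N/mm.
Resultant f_max = √[f_tx² + (f_v + f_ty)²] = √[595.1² + (194.7 + 541.9)²] = 946.9 N/mm.
Capacity per unit length: φr_n = 0.75 × 0.6 × 490 × (0.707 × 16) = 2494 N/mm.
946.9 ≤ 2494 → adequate.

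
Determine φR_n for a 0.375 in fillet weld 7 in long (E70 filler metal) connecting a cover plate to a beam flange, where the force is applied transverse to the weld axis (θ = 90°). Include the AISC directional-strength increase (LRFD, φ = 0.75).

φR_n ≈ 87.7 kips

E70XX → F_EXX = 70 ksi.
t_e = 0.707 × 0.375 = 0.2651 in; A_we = 0.2651 × 7 = 1.856 in².
Directional factor: 1.0 + 0.5 sin^1.5(90°) = 1.5.
F_nw = 0.6 × 70 × 1.5 = 63 ksi.
φR_n = 0.75 × 63 × 1.856 = 87.69 kips.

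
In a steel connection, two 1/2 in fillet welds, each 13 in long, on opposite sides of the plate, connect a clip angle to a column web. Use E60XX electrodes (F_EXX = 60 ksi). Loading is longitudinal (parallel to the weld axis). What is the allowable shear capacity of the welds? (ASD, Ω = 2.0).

R_n/Ω ≈ 165 kips

Effective throat t_e = 0.707 × 0.5 = 0.3535 in.
Total length L = 26 in; A_we = 0.3535 × 26 = 9.191 in².
F_nw = 0.6 F_EXX = 0.6 × 60 = 36 ksi.
R_n = 36 × 9.191 = 330.9 kips; R_n/Ω = 330.9/2.0 = 165.4 kips.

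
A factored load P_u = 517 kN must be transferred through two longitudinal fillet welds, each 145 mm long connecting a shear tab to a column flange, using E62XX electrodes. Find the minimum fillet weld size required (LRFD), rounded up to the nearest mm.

w = 10 mm

E62XX → F_EXX = 620 MPa.
Total weld length L = 290 mm.
Required throat t_e = P_u / (φ × 0.6 F_EXX × L) = 517 / (0.75 × 0.6 × 620 × 290 × 10⁻³) = 6.39 mm.
Required leg w = t_e / 0.707 = 9.038 mm → use 10 mm.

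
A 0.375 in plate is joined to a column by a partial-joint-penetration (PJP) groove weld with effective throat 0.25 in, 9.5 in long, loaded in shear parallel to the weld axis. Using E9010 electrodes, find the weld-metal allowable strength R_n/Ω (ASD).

E90XX → F_EXX = 90 ksi.
Effective throat (given) t_e = 0.25 in.
A_we = 0.25 × 9.5 = 2.375 in².
F_nw = 0.6 F_EXX = 54 ksi.
R_n/Ω = (54 × 2.375) / 2.0 = 64.12 kip.

R_n/Ω ≈ 64.1 kip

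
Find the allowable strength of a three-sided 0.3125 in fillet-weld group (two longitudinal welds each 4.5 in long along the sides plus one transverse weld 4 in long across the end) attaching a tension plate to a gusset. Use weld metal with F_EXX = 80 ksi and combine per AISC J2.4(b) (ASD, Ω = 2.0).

R_n/Ω ≈ 72.4 kip

t_e = 0.707 × 0.3125 = 0.2209 in.
R_nwl = 0.6 × 80 × 0.2209 × 9 = 95.44 kip (longitudinal, 2 welds).
R_nwt = 0.6 × 80 × 0.2209 × 4 = 42.42 kip (transverse, base value).
(i) R_nwl + R_nwt = 137.9 kip; (ii) 0.85 R_nwl + 1.5 R_nwt = 144.8 kip.
R_n = max = 144.8 kip [governs: (ii)]; R_n/Ω = 72.38 kip.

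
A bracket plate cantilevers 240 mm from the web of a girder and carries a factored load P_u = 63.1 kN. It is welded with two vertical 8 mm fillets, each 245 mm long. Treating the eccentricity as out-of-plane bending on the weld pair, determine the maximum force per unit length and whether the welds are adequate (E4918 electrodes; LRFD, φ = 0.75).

f_max ≈ 768 N/mm; adequate

E49XX → F_EXX = 490 MPa.
L_w = 2 × 245 = 490 mm; section modulus (unit throat) S = 2 × L²/6 = 20010 mm².
Direct shear f_v = P/L_w = 63.1×10³/490 = 128.8 N/mm.
Moment M = P × e = 63.1×10³ × 240 = 15144000 N·mm; bending f_b = M/S = 756.9 N/mm.
f_max = √(f_v² + f_b²) = √(128.8² + 756.9²) = 767.8 N/mm.
φr_n = 0.75 × 0.6 × 490 × (0.707 × 8) = 1247 N/mm → adequate.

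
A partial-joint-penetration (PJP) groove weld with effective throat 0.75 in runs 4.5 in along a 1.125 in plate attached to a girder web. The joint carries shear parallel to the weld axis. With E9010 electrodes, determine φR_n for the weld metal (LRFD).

φR_n ≈ 137 kips

E90XX → F_EXX = 90 ksi.
Effective throat (given) t_e = 0.75 in.
A_we = 0.75 × 4.5 = 3.375 in².
F_nw = 0.6 F_EXX = 54 ksi.
φR_n = 0.75 × 54 × 3.375 = 136.7 kips.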